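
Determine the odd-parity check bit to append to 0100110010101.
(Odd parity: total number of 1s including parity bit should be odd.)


Number of 1s in data: 6
Parity bit: 1

1


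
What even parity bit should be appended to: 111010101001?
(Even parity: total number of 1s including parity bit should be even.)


Number of 1s in data: 7
Parity bit: 1

1


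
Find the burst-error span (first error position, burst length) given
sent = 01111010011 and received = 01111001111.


XOR: 00000011100

Burst at position 6, length 3


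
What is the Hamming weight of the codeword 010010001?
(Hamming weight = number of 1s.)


Counting 1s in 010010001

3


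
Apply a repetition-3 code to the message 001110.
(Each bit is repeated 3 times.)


Each bit -> 3 copies

000000111111111000


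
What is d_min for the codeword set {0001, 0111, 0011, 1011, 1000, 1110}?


Comparing all pairs, minimum distance: 1
Can detect 0 errors, correct 0 errors

1


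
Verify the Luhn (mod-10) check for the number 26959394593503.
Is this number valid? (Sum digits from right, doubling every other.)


Luhn sum = 73
73 mod 10 = 3

Invalid (Luhn sum mod 10 = 3)


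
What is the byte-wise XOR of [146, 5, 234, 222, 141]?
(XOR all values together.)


XOR chain: 146 ^ 5 ^ 234 ^ 222 ^ 141 = 46

46


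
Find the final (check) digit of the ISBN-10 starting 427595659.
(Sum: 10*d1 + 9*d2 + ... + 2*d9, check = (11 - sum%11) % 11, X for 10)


Weighted sum: 285
285 mod 11 = 10

Check digit: 1


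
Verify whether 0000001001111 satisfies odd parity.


Number of 1s: 5

Yes, parity is correct (5 ones)


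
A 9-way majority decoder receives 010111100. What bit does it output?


Ones: 5 out of 9
Threshold: 5

1 (5/9 voted 1)


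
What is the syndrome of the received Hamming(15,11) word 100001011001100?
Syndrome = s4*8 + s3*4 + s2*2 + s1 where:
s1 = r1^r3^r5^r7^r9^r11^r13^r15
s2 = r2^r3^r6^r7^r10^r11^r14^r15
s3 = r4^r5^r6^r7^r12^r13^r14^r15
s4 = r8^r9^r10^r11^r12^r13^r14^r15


s1=1, s2=1, s3=1, s4=0

Syndrome = 7 (error at position 7)


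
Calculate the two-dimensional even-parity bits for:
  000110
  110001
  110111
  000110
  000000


Row parities: 01100
Column parities: 000110

Row P: 01100, Col P: 000110, Corner: 0


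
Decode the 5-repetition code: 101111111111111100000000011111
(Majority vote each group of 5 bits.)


Groups: 10111, 11111, 11111, 10000, 00000, 11111
Majority votes: 111001

111001


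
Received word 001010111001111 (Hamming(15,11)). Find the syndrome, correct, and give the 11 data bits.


Syndrome = 0: no error detected

Data: 11011001111 (no errors)


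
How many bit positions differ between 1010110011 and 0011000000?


XOR: 1001110011
Count of 1s: 6

6


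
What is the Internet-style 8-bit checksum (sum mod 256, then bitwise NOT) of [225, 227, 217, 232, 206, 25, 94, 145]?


Sum = 1371 mod 256 = 91
Complement = 164

164


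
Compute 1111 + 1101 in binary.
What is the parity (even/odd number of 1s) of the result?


1111 = 15
1101 = 13
Sum = 28 = 11100
1s count = 3

odd parity (3 ones in 11100)


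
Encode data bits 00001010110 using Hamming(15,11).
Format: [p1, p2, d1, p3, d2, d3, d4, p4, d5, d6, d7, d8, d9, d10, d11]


Parity bits: p1=1, p2=0, p3=0, p4=0

100000001010110


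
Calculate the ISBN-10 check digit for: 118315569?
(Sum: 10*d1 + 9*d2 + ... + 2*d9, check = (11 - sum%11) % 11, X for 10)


Weighted sum: 191
191 mod 11 = 4

Check digit: 7


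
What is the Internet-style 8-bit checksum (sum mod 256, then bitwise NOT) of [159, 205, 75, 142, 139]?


Sum = 720 mod 256 = 208
Complement = 47

47


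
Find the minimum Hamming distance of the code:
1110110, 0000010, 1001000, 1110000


Comparing all pairs, minimum distance: 2
Can detect 1 errors, correct 0 errors

2


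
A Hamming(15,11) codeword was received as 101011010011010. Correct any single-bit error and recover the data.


Syndrome = 0: no error detected

Data: 11100011010 (no errors)


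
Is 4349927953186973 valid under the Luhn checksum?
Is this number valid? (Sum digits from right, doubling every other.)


Luhn sum = 87
87 mod 10 = 7

Invalid (Luhn sum mod 10 = 7)


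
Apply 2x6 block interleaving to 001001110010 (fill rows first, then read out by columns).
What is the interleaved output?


Matrix:
  001001
  110010
Read columns: 010110000110

010110000110


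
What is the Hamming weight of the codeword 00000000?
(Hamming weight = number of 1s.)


Counting 1s in 00000000

0


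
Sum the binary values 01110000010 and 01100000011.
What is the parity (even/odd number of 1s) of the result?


01110000010 = 898
01100000011 = 771
Sum = 1669 = 11010000101
1s count = 5

odd parity (5 ones in 11010000101)


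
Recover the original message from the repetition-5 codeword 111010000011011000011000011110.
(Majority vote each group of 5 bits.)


Groups: 11101, 00000, 11011, 00001, 10000, 11110
Majority votes: 101001

101001


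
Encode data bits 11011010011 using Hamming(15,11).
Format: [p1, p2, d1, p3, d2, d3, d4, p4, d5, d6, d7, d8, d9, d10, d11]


Parity bits: p1=0, p2=1, p3=0, p4=0

011010101010011


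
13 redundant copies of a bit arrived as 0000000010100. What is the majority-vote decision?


Ones: 2 out of 13
Threshold: 7

0 (2/13 voted 1)


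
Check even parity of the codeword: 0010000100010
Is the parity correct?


Number of 1s: 3

No, parity error (3 ones)


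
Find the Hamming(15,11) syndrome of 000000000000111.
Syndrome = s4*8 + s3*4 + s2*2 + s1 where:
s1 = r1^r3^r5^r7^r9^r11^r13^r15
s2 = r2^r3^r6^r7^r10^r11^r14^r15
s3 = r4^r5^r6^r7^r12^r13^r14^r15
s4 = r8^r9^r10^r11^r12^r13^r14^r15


s1=0, s2=0, s3=1, s4=1

Syndrome = 12 (error at position 12)


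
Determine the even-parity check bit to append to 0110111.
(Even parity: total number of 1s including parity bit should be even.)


Number of 1s in data: 5
Parity bit: 1

1


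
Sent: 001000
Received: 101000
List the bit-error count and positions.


XOR: 100000

1 error(s) at position(s): 0


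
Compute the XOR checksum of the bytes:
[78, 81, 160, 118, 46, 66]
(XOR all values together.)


XOR chain: 78 ^ 81 ^ 160 ^ 118 ^ 46 ^ 66 = 165

165


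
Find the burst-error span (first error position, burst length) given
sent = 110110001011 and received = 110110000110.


XOR: 000000001101

Burst at position 8, length 4


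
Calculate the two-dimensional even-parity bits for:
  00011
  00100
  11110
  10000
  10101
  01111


Row parities: 010110
Column parities: 10011

Row P: 010110, Col P: 10011, Corner: 1


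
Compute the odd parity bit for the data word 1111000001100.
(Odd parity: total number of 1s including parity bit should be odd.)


Number of 1s in data: 6
Parity bit: 1

1


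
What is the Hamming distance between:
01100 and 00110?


XOR: 01010
Count of 1s: 2

2


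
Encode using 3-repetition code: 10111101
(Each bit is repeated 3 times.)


Each bit -> 3 copies

111000111111111111000111


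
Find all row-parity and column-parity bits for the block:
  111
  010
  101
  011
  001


Row parities: 11001
Column parities: 010

Row P: 11001, Col P: 010, Corner: 1


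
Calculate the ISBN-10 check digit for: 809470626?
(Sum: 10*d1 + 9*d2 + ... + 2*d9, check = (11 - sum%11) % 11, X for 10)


Weighted sum: 264
264 mod 11 = 0

Check digit: 0


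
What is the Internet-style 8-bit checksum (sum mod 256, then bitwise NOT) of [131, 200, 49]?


Sum = 380 mod 256 = 124
Complement = 131

131


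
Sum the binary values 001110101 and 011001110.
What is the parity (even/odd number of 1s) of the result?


001110101 = 117
011001110 = 206
Sum = 323 = 101000011
1s count = 4

even parity (4 ones in 101000011)


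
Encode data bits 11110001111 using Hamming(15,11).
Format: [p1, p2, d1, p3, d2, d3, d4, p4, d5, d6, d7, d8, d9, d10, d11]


Parity bits: p1=1, p2=1, p3=1, p4=0

111111100001111


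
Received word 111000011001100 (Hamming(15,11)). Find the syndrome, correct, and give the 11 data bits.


Syndrome = 0: no error detected

Data: 10001001100 (no errors)


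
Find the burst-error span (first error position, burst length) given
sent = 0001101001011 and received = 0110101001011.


XOR: 0111000000000

Burst at position 1, length 3


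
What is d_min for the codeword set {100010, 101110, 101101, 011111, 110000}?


Comparing all pairs, minimum distance: 2
Can detect 1 errors, correct 0 errors

2


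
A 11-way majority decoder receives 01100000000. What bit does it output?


Ones: 2 out of 11
Threshold: 6

0 (2/11 voted 1)


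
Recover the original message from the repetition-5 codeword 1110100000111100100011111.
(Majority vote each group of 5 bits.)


Groups: 11101, 00000, 11110, 01000, 11111
Majority votes: 10101

10101


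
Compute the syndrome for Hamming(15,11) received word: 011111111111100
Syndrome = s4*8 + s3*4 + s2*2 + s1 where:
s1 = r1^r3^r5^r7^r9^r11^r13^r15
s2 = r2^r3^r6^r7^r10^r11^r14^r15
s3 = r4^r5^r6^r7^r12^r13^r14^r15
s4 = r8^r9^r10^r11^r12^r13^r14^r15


s1=0, s2=0, s3=0, s4=0

Syndrome = 0 (no error)


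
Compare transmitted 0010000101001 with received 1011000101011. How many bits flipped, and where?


XOR: 1001000000010

3 error(s) at position(s): 0, 3, 11


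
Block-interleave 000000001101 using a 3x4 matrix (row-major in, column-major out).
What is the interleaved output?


Matrix:
  0000
  0000
  1101
Read columns: 001001000001

001001000001


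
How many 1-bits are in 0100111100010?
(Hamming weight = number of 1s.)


Counting 1s in 0100111100010

6


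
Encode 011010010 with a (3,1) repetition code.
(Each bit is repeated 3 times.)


Each bit -> 3 copies

000111111000111000000111000


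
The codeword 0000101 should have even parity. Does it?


Number of 1s: 2

Yes, parity is correct (2 ones)


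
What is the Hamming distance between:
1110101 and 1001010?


XOR: 0111111
Count of 1s: 6

6


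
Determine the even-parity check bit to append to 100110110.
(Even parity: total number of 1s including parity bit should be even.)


Number of 1s in data: 5
Parity bit: 1

1


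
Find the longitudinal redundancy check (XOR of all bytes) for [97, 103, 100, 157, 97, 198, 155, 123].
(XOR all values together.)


XOR chain: 97 ^ 103 ^ 100 ^ 157 ^ 97 ^ 198 ^ 155 ^ 123 = 184

184


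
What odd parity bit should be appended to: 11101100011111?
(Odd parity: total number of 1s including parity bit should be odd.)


Number of 1s in data: 10
Parity bit: 1

1


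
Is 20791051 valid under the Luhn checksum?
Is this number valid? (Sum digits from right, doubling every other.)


Luhn sum = 22
22 mod 10 = 2

Invalid (Luhn sum mod 10 = 2)


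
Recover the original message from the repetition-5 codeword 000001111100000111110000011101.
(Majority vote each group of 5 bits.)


Groups: 00000, 11111, 00000, 11111, 00000, 11101
Majority votes: 010101

010101


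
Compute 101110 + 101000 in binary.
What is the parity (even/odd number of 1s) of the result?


101110 = 46
101000 = 40
Sum = 86 = 1010110
1s count = 4

even parity (4 ones in 1010110)


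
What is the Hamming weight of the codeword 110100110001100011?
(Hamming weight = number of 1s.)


Counting 1s in 110100110001100011

9


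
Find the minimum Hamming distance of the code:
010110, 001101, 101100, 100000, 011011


Comparing all pairs, minimum distance: 2
Can detect 1 errors, correct 0 errors

2


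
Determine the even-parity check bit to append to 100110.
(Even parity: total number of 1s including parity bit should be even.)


Number of 1s in data: 3
Parity bit: 1

1


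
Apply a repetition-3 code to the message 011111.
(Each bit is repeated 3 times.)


Each bit -> 3 copies

000111111111111111


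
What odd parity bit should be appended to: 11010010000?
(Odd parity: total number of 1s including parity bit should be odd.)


Number of 1s in data: 4
Parity bit: 1

1


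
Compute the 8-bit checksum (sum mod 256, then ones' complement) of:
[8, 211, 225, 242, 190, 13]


Sum = 889 mod 256 = 121
Complement = 134

134


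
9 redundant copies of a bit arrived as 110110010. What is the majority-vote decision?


Ones: 5 out of 9
Threshold: 5

1 (5/9 voted 1)


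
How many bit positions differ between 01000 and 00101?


XOR: 01101
Count of 1s: 3

3


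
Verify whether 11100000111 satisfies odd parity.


Number of 1s: 6

No, parity error (6 ones)


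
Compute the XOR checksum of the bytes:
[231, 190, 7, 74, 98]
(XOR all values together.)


XOR chain: 231 ^ 190 ^ 7 ^ 74 ^ 98 = 118

118


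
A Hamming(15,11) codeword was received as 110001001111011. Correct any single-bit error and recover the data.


Syndrome = 0: no error detected

Data: 00101111011 (no errors)


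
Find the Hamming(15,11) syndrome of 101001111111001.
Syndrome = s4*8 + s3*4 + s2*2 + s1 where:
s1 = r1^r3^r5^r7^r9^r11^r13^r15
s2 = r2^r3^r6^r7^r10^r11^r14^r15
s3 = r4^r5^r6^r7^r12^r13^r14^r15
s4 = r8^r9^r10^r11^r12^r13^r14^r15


s1=0, s2=0, s3=0, s4=0

Syndrome = 0 (no error)


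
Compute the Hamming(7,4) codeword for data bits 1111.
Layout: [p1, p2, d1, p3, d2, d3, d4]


Parity bits: p1=1, p2=1, p3=1

1111111


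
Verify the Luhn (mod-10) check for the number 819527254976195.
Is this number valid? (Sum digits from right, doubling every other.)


Luhn sum = 68
68 mod 10 = 8

Invalid (Luhn sum mod 10 = 8)


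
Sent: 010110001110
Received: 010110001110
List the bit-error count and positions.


XOR: 000000000000

0 errors (received matches sent)


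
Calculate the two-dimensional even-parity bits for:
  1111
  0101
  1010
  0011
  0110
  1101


Row parities: 000001
Column parities: 1000

Row P: 000001, Col P: 1000, Corner: 1


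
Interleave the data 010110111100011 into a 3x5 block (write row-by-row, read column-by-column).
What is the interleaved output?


Matrix:
  01011
  01111
  00011
Read columns: 000110010111111

000110010111111


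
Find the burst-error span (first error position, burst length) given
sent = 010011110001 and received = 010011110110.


XOR: 000000000111

Burst at position 9, length 3


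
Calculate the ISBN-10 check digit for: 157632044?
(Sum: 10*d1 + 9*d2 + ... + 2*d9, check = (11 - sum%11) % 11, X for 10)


Weighted sum: 201
201 mod 11 = 3

Check digit: 8


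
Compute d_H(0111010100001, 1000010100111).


XOR: 1111000000110
Count of 1s: 6

6


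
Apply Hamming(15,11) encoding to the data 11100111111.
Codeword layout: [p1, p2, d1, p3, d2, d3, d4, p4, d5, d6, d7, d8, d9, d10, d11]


Parity bits: p1=1, p2=0, p3=0, p4=0

101011000111111


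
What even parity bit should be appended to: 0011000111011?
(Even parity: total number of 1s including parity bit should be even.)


Number of 1s in data: 7
Parity bit: 1

1


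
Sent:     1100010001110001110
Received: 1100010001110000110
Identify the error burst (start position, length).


XOR: 0000000000000001000

Burst at position 15, length 1


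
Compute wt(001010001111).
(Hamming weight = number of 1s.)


Counting 1s in 001010001111

6


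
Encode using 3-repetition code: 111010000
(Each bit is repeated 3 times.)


Each bit -> 3 copies

111111111000111000000000000


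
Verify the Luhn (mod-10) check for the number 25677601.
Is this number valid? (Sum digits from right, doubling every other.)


Luhn sum = 31
31 mod 10 = 1

Invalid (Luhn sum mod 10 = 1)


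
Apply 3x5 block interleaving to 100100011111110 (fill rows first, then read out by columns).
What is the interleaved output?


Matrix:
  10010
  00111
  11110
Read columns: 101001011111010

101001011111010


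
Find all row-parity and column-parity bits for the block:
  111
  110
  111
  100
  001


Row parities: 10111
Column parities: 011

Row P: 10111, Col P: 011, Corner: 0


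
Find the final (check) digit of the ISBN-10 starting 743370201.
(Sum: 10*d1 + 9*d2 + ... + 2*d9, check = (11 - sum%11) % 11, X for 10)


Weighted sum: 203
203 mod 11 = 5

Check digit: 6


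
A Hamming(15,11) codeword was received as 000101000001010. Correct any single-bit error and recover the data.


Syndrome = 0: no error detected

Data: 00100001010 (no errors)


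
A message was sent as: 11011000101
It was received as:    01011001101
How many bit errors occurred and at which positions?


XOR: 10000001000

2 error(s) at position(s): 0, 7


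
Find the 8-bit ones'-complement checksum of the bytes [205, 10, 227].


Sum = 442 mod 256 = 186
Complement = 69

69


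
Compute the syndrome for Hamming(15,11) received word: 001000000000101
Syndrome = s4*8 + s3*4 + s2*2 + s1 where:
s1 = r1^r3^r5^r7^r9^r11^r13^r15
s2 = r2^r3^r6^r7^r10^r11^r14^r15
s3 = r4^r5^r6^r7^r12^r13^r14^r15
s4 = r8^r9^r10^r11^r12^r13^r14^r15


s1=1, s2=0, s3=0, s4=0

Syndrome = 1 (error at position 1)


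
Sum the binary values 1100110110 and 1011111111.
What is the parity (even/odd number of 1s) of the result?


1100110110 = 822
1011111111 = 767
Sum = 1589 = 11000110101
1s count = 6

even parity (6 ones in 11000110101)


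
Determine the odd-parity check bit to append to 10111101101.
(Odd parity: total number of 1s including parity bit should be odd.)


Number of 1s in data: 8
Parity bit: 1

1


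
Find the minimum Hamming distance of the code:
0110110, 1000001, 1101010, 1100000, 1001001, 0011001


Comparing all pairs, minimum distance: 1
Can detect 0 errors, correct 0 errors

1


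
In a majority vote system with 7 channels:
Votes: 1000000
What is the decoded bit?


Ones: 1 out of 7
Threshold: 4

0 (1/7 voted 1)


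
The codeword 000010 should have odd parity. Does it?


Number of 1s: 1

Yes, parity is correct (1 ones)


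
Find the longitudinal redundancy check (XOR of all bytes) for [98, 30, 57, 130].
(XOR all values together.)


XOR chain: 98 ^ 30 ^ 57 ^ 130 = 199

199


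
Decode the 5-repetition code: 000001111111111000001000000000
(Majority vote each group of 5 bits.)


Groups: 00000, 11111, 11111, 00000, 10000, 00000
Majority votes: 011000

011000


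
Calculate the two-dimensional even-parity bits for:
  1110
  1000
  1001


Row parities: 110
Column parities: 1111

Row P: 110, Col P: 1111, Corner: 0


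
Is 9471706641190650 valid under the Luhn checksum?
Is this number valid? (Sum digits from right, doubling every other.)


Luhn sum = 60
60 mod 10 = 0

Valid (Luhn sum mod 10 = 0)


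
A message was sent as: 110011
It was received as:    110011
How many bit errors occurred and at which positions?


XOR: 000000

0 errors (received matches sent)


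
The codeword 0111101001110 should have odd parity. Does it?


Number of 1s: 8

No, parity error (8 ones)


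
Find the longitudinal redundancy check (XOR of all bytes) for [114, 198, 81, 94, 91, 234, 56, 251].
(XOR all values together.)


XOR chain: 114 ^ 198 ^ 81 ^ 94 ^ 91 ^ 234 ^ 56 ^ 251 = 201

201


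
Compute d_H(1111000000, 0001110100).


XOR: 1110110100
Count of 1s: 6

6


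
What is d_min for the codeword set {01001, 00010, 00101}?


Comparing all pairs, minimum distance: 2
Can detect 1 errors, correct 0 errors

2


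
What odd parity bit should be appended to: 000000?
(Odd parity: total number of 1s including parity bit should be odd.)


Number of 1s in data: 0
Parity bit: 1

1


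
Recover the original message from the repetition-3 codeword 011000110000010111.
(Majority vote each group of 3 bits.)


Groups: 011, 000, 110, 000, 010, 111
Majority votes: 101001

101001


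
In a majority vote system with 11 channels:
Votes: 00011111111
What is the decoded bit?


Ones: 8 out of 11
Threshold: 6

1 (8/11 voted 1)


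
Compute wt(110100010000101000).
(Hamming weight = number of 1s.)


Counting 1s in 110100010000101000

6


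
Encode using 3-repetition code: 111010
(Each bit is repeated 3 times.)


Each bit -> 3 copies

111111111000111000


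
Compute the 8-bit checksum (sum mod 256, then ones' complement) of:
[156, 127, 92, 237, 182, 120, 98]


Sum = 1012 mod 256 = 244
Complement = 11

11


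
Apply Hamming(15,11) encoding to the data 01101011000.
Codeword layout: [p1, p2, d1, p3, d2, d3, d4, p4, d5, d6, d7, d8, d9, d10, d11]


Parity bits: p1=1, p2=0, p3=1, p4=1

100111011011000


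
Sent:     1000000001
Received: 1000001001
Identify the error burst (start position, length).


XOR: 0000001000

Burst at position 6, length 1


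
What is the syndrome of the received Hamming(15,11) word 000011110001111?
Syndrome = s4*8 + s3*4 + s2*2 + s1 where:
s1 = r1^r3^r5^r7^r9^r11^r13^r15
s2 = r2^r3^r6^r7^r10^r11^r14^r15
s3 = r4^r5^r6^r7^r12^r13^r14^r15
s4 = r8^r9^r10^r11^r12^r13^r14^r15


s1=0, s2=0, s3=1, s4=1

Syndrome = 12 (error at position 12)


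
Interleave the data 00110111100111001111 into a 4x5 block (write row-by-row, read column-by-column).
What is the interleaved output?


Matrix:
  00110
  11110
  01110
  01111
Read columns: 01000111111111110001

01000111111111110001


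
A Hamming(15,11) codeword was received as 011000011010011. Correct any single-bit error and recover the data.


Syndrome = 10: error at position 10

Data: 10001110011 (corrected bit 10)


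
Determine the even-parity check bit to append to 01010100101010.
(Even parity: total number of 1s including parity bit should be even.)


Number of 1s in data: 6
Parity bit: 0

0


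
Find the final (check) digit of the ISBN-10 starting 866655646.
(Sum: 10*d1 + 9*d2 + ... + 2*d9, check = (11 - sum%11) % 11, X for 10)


Weighted sum: 327
327 mod 11 = 8

Check digit: 3


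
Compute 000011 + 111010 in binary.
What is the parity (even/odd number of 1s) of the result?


000011 = 3
111010 = 58
Sum = 61 = 111101
1s count = 5

odd parity (5 ones in 111101)


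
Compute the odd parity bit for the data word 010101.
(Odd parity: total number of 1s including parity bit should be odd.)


Number of 1s in data: 3
Parity bit: 0

0


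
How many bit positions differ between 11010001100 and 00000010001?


XOR: 11010011101
Count of 1s: 7

7


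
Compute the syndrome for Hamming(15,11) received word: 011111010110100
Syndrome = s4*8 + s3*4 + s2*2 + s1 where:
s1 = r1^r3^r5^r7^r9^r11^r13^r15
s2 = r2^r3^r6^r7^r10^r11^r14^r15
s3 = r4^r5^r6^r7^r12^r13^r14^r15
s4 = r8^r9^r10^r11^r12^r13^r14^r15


s1=0, s2=1, s3=0, s4=0

Syndrome = 2 (error at position 2)


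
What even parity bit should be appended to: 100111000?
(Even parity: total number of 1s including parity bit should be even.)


Number of 1s in data: 4
Parity bit: 0

0


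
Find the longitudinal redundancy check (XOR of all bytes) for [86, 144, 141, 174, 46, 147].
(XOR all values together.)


XOR chain: 86 ^ 144 ^ 141 ^ 174 ^ 46 ^ 147 = 88

88


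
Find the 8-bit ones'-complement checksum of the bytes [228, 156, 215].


Sum = 599 mod 256 = 87
Complement = 168

168


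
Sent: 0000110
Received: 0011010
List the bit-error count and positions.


XOR: 0011100

3 error(s) at position(s): 2, 3, 4


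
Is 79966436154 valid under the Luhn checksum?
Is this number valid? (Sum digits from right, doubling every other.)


Luhn sum = 54
54 mod 10 = 4

Invalid (Luhn sum mod 10 = 4)


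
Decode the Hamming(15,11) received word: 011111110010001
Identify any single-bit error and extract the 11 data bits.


Syndrome = 13: error at position 13

Data: 11110010101 (corrected bit 13)


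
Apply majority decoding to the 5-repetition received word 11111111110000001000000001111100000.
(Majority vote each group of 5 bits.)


Groups: 11111, 11111, 00000, 01000, 00000, 11111, 00000
Majority votes: 1100010

1100010


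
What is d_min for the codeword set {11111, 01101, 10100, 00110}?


Comparing all pairs, minimum distance: 2
Can detect 1 errors, correct 0 errors

2


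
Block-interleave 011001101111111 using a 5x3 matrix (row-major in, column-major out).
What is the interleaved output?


Matrix:
  011
  001
  101
  111
  111
Read columns: 001111001111111

001111001111111


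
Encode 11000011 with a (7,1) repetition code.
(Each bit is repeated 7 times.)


Each bit -> 7 copies

11111111111111000000000000000000000000000011111111111111


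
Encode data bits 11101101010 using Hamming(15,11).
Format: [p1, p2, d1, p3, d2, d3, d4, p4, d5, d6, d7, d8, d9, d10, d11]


Parity bits: p1=1, p2=0, p3=0, p4=0

101011001101010


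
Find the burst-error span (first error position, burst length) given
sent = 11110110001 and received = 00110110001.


XOR: 11000000000

Burst at position 0, length 2


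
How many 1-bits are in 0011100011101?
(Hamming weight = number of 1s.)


Counting 1s in 0011100011101

7


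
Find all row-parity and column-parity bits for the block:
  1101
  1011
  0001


Row parities: 111
Column parities: 0111

Row P: 111, Col P: 0111, Corner: 1


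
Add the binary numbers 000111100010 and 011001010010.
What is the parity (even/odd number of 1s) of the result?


000111100010 = 482
011001010010 = 1618
Sum = 2100 = 100000110100
1s count = 4

even parity (4 ones in 100000110100)


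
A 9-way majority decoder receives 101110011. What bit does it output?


Ones: 6 out of 9
Threshold: 5

1 (6/9 voted 1)


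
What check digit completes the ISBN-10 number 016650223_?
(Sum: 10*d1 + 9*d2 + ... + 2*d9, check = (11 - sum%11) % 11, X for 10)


Weighted sum: 149
149 mod 11 = 6

Check digit: 5


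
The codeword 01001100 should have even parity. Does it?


Number of 1s: 3

No, parity error (3 ones)


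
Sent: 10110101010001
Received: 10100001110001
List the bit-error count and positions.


XOR: 00010100100000

3 error(s) at position(s): 3, 5, 8


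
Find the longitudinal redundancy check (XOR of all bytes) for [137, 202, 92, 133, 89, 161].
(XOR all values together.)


XOR chain: 137 ^ 202 ^ 92 ^ 133 ^ 89 ^ 161 = 98

98


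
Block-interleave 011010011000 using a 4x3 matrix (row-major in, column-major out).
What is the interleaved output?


Matrix:
  011
  010
  011
  000
Read columns: 000011101010

000011101010


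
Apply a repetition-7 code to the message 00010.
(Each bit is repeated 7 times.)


Each bit -> 7 copies

00000000000000000000011111110000000


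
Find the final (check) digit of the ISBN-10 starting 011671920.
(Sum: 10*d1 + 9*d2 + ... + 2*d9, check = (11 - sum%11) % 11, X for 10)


Weighted sum: 148
148 mod 11 = 5

Check digit: 6


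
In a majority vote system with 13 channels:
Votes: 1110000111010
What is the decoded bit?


Ones: 7 out of 13
Threshold: 7

1 (7/13 voted 1)


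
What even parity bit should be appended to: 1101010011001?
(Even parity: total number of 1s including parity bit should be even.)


Number of 1s in data: 7
Parity bit: 1

1


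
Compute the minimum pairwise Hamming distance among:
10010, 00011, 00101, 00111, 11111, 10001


Comparing all pairs, minimum distance: 1
Can detect 0 errors, correct 0 errors

1


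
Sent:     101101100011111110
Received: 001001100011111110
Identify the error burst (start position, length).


XOR: 100100000000000000

Burst at position 0, length 4


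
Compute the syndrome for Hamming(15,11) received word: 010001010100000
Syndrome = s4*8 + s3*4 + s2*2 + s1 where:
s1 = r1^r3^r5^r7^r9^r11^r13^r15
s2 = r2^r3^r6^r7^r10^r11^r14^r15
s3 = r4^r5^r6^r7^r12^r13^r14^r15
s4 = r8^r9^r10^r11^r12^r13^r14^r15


s1=0, s2=1, s3=1, s4=0

Syndrome = 6 (error at position 6)


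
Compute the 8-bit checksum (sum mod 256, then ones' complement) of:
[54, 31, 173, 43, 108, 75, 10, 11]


Sum = 505 mod 256 = 249
Complement = 6

6


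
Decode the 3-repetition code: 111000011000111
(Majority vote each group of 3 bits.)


Groups: 111, 000, 011, 000, 111
Majority votes: 10101

10101


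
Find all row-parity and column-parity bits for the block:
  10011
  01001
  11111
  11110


Row parities: 1010
Column parities: 11011

Row P: 1010, Col P: 11011, Corner: 0


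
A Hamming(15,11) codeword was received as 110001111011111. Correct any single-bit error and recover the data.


Syndrome = 8: error at position 8

Data: 00111011111 (corrected bit 8)


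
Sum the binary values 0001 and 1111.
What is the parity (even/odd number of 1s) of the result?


0001 = 1
1111 = 15
Sum = 16 = 10000
1s count = 1

odd parity (1 ones in 10000)


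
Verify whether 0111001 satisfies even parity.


Number of 1s: 4

Yes, parity is correct (4 ones)


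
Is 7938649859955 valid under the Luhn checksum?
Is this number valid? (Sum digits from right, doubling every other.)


Luhn sum = 85
85 mod 10 = 5

Invalid (Luhn sum mod 10 = 5)


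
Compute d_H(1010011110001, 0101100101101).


XOR: 1111111011100
Count of 1s: 10

10


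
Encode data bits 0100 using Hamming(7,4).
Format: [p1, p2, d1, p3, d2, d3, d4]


Parity bits: p1=1, p2=0, p3=1

1001100


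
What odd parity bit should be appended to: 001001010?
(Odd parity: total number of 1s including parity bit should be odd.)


Number of 1s in data: 3
Parity bit: 0

0


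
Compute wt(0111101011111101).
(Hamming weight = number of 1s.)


Counting 1s in 0111101011111101

12


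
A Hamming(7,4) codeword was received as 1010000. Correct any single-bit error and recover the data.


Syndrome = 2: error at position 2

Data: 1000 (corrected bit 2)


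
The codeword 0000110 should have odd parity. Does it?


Number of 1s: 2

No, parity error (2 ones)


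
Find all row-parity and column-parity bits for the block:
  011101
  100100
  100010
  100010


Row parities: 0000
Column parities: 111001

Row P: 0000, Col P: 111001, Corner: 0


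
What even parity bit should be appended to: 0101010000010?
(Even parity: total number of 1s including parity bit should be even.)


Number of 1s in data: 4
Parity bit: 0

0


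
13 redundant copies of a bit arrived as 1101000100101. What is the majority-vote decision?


Ones: 6 out of 13
Threshold: 7

0 (6/13 voted 1)


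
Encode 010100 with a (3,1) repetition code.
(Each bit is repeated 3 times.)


Each bit -> 3 copies

000111000111000000


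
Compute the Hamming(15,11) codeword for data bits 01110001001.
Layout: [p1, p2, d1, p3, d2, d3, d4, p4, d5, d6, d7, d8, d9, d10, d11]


Parity bits: p1=1, p2=1, p3=1, p4=0

110111100001001


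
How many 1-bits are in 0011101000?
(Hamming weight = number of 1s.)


Counting 1s in 0011101000

4


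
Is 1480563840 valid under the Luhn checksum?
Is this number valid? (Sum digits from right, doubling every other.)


Luhn sum = 42
42 mod 10 = 2

Invalid (Luhn sum mod 10 = 2)


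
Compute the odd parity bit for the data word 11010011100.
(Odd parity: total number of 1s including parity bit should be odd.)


Number of 1s in data: 6
Parity bit: 1

1


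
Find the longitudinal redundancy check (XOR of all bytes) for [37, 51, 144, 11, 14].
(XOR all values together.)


XOR chain: 37 ^ 51 ^ 144 ^ 11 ^ 14 = 131

131


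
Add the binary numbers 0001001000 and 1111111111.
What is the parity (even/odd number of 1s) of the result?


0001001000 = 72
1111111111 = 1023
Sum = 1095 = 10001000111
1s count = 5

odd parity (5 ones in 10001000111)


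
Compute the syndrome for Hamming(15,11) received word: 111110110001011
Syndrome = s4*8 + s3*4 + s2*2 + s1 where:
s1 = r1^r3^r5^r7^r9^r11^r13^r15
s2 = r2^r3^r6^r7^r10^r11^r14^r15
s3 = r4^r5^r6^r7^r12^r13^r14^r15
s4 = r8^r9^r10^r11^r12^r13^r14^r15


s1=1, s2=1, s3=0, s4=0

Syndrome = 3 (error at position 3)


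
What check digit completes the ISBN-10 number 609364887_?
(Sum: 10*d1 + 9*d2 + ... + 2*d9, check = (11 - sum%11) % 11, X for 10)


Weighted sum: 279
279 mod 11 = 4

Check digit: 7


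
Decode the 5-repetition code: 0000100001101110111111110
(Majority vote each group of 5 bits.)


Groups: 00001, 00001, 10111, 01111, 11110
Majority votes: 00111

00111


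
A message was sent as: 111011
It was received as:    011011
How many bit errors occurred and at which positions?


XOR: 100000

1 error(s) at position(s): 0


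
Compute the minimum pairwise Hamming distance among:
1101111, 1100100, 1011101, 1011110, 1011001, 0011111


Comparing all pairs, minimum distance: 1
Can detect 0 errors, correct 0 errors

1


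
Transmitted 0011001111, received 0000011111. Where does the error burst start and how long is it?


XOR: 0011010000

Burst at position 2, length 4


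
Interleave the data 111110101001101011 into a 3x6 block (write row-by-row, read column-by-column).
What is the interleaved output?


Matrix:
  111110
  101001
  101011
Read columns: 111100111100101011

111100111100101011


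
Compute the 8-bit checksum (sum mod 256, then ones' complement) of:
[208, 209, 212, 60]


Sum = 689 mod 256 = 177
Complement = 78

78


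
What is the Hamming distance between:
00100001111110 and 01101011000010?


XOR: 01001010111100
Count of 1s: 7

7


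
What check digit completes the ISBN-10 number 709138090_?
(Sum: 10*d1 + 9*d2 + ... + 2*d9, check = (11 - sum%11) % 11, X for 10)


Weighted sum: 234
234 mod 11 = 3

Check digit: 8


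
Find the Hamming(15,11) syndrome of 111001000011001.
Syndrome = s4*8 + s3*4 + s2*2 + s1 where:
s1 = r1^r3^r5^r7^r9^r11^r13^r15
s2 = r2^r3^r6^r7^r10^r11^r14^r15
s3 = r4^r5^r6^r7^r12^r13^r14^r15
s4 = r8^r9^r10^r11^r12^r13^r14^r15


s1=0, s2=1, s3=1, s4=1

Syndrome = 14 (error at position 14)


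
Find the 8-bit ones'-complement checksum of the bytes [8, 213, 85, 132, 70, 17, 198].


Sum = 723 mod 256 = 211
Complement = 44

44


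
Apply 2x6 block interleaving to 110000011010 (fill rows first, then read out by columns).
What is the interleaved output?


Matrix:
  110000
  011010
Read columns: 101101000100

101101000100


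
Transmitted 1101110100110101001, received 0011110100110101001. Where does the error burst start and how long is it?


XOR: 1110000000000000000

Burst at position 0, length 3


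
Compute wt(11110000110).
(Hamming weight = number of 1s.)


Counting 1s in 11110000110

6


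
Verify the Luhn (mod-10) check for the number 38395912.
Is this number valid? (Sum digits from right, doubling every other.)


Luhn sum = 43
43 mod 10 = 3

Invalid (Luhn sum mod 10 = 3)


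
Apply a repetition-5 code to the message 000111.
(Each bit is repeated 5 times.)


Each bit -> 5 copies

000000000000000111111111111111


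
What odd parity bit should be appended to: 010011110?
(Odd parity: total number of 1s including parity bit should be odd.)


Number of 1s in data: 5
Parity bit: 0

0


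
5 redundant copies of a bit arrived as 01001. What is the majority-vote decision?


Ones: 2 out of 5
Threshold: 3

0 (2/5 voted 1)


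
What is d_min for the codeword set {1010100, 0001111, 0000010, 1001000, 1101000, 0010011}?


Comparing all pairs, minimum distance: 1
Can detect 0 errors, correct 0 errors

1


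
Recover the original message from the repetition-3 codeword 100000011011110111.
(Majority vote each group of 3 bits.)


Groups: 100, 000, 011, 011, 110, 111
Majority votes: 001111

001111


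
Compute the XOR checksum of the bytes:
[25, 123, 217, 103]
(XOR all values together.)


XOR chain: 25 ^ 123 ^ 217 ^ 103 = 220

220


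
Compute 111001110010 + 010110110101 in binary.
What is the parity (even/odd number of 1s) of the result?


111001110010 = 3698
010110110101 = 1461
Sum = 5159 = 1010000100111
1s count = 6

even parity (6 ones in 1010000100111)


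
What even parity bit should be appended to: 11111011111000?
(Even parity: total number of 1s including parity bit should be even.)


Number of 1s in data: 10
Parity bit: 0

0


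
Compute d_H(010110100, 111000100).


XOR: 101110000
Count of 1s: 4

4


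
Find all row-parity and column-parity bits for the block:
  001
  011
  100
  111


Row parities: 1011
Column parities: 001

Row P: 1011, Col P: 001, Corner: 1


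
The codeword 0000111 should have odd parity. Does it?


Number of 1s: 3

Yes, parity is correct (3 ones)


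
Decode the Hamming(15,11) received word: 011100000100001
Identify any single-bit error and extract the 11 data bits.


Syndrome = 0: no error detected

Data: 10000100001 (no errors)


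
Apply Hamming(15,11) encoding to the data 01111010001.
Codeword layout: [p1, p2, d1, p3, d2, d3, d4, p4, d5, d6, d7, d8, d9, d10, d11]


Parity bits: p1=1, p2=0, p3=0, p4=1

100011111010001


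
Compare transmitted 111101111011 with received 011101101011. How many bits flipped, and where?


XOR: 100000010000

2 error(s) at position(s): 0, 7


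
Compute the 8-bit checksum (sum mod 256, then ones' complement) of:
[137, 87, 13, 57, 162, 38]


Sum = 494 mod 256 = 238
Complement = 17

17


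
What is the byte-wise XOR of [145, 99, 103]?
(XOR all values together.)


XOR chain: 145 ^ 99 ^ 103 = 149

149


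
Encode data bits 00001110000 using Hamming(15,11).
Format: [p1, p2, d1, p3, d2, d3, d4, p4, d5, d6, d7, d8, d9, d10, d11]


Parity bits: p1=0, p2=0, p3=0, p4=1

000000011110000


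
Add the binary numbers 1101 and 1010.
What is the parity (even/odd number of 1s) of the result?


1101 = 13
1010 = 10
Sum = 23 = 10111
1s count = 4

even parity (4 ones in 10111)


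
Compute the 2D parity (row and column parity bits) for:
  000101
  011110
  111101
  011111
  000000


Row parities: 00110
Column parities: 111001

Row P: 00110, Col P: 111001, Corner: 0


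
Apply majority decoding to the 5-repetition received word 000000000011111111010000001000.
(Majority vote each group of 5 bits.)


Groups: 00000, 00000, 11111, 11101, 00000, 01000
Majority votes: 001100

001100


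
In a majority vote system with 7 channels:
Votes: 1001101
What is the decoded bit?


Ones: 4 out of 7
Threshold: 4

1 (4/7 voted 1)


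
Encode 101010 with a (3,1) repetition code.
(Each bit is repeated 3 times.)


Each bit -> 3 copies

111000111000111000


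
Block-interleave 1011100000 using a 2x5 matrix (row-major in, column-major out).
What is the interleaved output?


Matrix:
  10111
  00000
Read columns: 1000101010

1000101010


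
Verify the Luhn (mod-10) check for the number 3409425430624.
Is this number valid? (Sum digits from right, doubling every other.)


Luhn sum = 58
58 mod 10 = 8

Invalid (Luhn sum mod 10 = 8)


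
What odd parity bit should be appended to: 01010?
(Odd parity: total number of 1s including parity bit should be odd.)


Number of 1s in data: 2
Parity bit: 1

1


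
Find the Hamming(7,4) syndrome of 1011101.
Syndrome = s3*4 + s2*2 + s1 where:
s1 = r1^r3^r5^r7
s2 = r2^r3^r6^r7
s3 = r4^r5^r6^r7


s1=0, s2=0, s3=1

Syndrome = 4 (error at position 4)


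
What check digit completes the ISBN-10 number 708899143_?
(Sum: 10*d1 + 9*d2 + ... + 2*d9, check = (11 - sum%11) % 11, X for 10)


Weighted sum: 311
311 mod 11 = 3

Check digit: 8


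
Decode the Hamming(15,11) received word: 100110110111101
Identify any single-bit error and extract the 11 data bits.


Syndrome = 0: no error detected

Data: 01010111101 (no errors)


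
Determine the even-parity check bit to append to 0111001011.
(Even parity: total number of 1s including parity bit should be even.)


Number of 1s in data: 6
Parity bit: 0

0


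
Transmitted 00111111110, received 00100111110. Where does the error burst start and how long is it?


XOR: 00011000000

Burst at position 3, length 2


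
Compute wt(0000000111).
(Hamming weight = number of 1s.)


Counting 1s in 0000000111

3
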